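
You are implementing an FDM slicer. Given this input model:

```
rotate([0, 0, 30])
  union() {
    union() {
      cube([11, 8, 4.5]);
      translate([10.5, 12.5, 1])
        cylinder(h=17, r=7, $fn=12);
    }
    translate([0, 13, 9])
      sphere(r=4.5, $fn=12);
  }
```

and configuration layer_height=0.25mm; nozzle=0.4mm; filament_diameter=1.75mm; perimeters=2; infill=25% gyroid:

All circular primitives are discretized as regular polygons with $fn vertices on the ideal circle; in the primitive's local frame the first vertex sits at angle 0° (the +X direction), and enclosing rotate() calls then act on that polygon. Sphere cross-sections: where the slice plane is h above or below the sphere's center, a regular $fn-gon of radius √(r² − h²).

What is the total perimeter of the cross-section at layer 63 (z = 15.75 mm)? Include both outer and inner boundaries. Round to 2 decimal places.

43.48 mm

At z = 15.75 mm: the cube is not intersected at this z (z outside [0, 4.5]); the r=7 cylinder at (10.5, 12.5) contributes a regular 12-gon of circumradius 7 (perimeter = 2·12·7.000·sin(180°/12) = 43.48 mm); Combining (union): only the r=7 cylinder at (10.5, 12.5) is present, so the union is just that shape — boundary = 43.48 mm; the sphere at (0, 13) is absent (|z−center|=6.750 > r=4.5); Combining (union): only the result so far is present, so the union is just that shape — boundary = 43.48 mm; (whole slice rotated 30° about Z — lengths, areas and connectivity unchanged). Overall, the cross-section is a single solid region. Total boundary length (outer) = 43.48 mm.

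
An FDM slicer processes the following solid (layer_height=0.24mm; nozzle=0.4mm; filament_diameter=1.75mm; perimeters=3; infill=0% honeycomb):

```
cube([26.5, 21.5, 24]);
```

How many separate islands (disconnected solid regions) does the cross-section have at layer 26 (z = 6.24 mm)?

1

At z = 6.24 mm: the cube (footprint 26.5×21.5) is included at this height. Overall, the cross-section is a single solid region. Island count = 1.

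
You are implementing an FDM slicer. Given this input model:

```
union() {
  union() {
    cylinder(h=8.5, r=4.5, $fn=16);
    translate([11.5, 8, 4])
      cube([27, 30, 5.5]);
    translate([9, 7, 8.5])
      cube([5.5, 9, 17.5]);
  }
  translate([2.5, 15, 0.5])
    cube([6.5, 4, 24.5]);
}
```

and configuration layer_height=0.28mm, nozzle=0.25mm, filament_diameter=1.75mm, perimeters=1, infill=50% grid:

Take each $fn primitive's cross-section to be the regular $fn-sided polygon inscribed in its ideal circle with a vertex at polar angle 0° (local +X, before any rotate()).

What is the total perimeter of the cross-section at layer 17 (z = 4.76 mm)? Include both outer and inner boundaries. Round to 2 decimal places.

At z = 4.76 mm: the r=4.5 cylinder gives a regular 16-gon of circumradius 4.5 (constant along its height) (perimeter = 2·16·4.500·sin(180°/16) = 28.09 mm); the 27×30 cube at (11.5, 8) contributes its full rectangle (perimeter 114.00 mm); the cube at (9, 7) is absent (z outside [8.5, 26]); Merging all regions: the 2 present regions are separate (no shared area or edge), so areas and boundary lengths simply add and each stays a separate island — boundary = 142.09 mm; the cube at (2.5, 15) (footprint 6.5×4) is included at this height (perimeter 21.00 mm); Taking the union: the 2 present regions are separate (no shared area or edge), so areas and boundary lengths simply add and each stays a separate island — boundary = 163.09 mm. Overall, the cross-section has 3 separate islands. Total boundary length (outer) = 163.09 mm.

163.09 mm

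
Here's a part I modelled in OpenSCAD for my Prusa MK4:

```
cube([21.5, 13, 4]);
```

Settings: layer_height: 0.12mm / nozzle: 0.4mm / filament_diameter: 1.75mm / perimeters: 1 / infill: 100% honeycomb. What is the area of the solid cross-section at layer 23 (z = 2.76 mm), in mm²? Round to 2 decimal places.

At z = 2.76 mm: the cube is present — its section is the full 21.5×13 rectangle (area 279.50 mm²). Overall, the cross-section is a single solid region. Net area = 279.50 mm².

279.50 mm²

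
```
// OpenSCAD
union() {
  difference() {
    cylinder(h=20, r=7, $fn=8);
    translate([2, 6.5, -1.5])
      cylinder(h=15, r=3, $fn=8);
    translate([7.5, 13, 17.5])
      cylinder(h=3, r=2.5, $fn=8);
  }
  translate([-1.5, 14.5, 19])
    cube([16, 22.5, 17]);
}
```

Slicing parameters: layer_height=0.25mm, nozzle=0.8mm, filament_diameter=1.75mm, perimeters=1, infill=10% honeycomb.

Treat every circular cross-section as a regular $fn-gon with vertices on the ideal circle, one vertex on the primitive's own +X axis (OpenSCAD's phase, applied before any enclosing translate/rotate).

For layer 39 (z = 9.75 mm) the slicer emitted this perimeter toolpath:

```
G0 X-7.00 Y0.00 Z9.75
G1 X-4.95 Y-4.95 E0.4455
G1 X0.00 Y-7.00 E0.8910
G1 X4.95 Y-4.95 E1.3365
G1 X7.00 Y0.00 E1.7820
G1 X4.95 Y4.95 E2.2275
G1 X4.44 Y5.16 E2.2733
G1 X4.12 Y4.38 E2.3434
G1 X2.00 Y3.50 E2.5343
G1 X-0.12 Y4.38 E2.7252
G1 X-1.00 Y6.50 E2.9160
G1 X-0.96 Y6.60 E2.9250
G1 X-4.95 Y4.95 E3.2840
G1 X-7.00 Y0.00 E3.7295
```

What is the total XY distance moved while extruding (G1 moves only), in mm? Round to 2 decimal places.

Sum the Euclidean lengths of each G1 segment: total = 44.85 mm.

44.85 mm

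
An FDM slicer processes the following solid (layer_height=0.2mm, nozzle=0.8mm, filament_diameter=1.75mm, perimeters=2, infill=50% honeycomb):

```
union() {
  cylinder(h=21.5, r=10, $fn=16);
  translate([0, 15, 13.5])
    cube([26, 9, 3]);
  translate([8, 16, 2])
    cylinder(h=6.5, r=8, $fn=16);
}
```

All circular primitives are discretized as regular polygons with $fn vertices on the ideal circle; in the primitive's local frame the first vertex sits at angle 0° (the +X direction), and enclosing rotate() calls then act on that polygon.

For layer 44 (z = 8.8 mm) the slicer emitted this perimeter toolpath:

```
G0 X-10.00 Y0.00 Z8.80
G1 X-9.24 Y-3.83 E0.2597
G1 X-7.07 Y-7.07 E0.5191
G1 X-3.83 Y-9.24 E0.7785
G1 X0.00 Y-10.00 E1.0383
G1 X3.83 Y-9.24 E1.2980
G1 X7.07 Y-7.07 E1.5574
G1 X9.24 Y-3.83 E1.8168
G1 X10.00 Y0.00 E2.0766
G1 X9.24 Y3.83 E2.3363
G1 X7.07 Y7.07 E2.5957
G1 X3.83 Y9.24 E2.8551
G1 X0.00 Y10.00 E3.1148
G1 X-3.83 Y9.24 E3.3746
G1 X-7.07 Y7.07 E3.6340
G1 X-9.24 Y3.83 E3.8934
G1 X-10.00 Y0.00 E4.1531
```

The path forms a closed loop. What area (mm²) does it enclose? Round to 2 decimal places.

306.19 mm²

Apply the shoelace formula to the sequence of (X, Y) vertices; enclosed area = 306.19 mm².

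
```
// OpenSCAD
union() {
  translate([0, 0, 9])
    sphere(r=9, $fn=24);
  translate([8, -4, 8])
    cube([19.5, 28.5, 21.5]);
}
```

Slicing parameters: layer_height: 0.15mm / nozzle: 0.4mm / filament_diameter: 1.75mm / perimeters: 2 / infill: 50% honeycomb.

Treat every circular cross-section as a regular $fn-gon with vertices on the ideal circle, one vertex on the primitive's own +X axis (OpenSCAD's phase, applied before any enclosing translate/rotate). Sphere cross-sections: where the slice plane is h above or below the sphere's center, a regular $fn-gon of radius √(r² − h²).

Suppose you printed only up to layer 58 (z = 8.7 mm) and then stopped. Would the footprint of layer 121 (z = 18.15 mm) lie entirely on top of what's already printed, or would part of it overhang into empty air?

Compare the two slices. At z = 8.7: the r=9 sphere contributes a regular 24-gon of circumradius √(9²−0.3²) = 8.995 (area = (24/2)·8.995²·sin(360°/24) = 251.29 mm²); the cube at (8, -4) (footprint 19.5×28.5) is included at this height (area 555.75 mm²); Taking the union: the regions partially overlap — summed areas 807.04 mm² minus the doubly-counted overlap 5.06 mm² gives 801.98 mm² — area = 801.98 mm². At z = 18.15: the sphere does not reach this height (|z−center|=9.150 > r=9); the cube at (8, -4) (footprint 19.5×28.5) is included at this height (area 555.75 mm²); Merging all regions: only the 19.5×28.5 cube at (8, -4) is present, so the union is just that shape — area = 555.75 mm². Checking containment: the cross-section at z = 18.15 is a subset of the cross-section at z = 8.7.

entirely on top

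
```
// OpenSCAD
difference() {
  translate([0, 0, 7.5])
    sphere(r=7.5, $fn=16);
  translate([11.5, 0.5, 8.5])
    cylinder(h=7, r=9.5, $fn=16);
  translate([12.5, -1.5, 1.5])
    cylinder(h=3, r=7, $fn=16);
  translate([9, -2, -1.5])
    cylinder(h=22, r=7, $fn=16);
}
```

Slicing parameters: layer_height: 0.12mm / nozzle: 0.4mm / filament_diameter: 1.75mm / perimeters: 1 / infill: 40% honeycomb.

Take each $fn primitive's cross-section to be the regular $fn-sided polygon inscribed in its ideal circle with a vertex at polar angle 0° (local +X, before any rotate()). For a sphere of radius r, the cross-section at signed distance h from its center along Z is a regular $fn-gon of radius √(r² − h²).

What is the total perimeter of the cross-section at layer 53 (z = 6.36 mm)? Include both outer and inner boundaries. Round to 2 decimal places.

46.44 mm

At z = 6.36 mm: the r=7.5 sphere contributes a regular 16-gon of circumradius √(7.5²−1.14²) = 7.413 (perimeter = 2·16·7.413·sin(180°/16) = 46.28 mm); the cylinder at (11.5, 0.5) does not reach this height (z outside [8.5, 15.5]); the cylinder at (12.5, -1.5) is absent (z outside [1.5, 4.5]); the r=7 cylinder at (9, -2) gives a regular 16-gon of circumradius 7 (constant along its height) (perimeter = 2·16·7.000·sin(180°/16) = 43.70 mm); Taking the first minus the rest: starting from the r=7.5 sphere, the r=7 cylinder at (9, -2) partially overlaps it — only the 37.58 mm² overlap (of its 150.01 mm²) is removed, clipping the outline — boundary = 46.44 mm. Overall, the cross-section is a single solid region. Total boundary length (outer) = 46.44 mm.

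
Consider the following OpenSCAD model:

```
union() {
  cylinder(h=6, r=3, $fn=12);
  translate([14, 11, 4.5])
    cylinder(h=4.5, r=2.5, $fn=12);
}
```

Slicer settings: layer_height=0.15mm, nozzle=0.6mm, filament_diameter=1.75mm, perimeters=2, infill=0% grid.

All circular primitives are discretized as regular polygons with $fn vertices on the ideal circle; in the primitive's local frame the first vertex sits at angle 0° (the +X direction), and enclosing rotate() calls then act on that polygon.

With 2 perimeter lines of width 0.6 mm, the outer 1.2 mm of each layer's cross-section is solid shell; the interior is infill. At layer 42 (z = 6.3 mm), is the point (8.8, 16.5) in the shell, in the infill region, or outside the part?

At z = 6.3 mm: the cylinder does not reach this height (z outside [0, 6]); the cylinder at (14, 11): section is a regular 12-gon, circumradius r=2.5; Combining (union): only the r=2.5 cylinder at (14, 11) is present, so the union is just that shape — 1 connected region. Overall, the cross-section is a single solid region. The nearest boundary edge runs (12.75, 13.17)→(11.83, 12.25); distance from the point to it = 5.15 mm. The point is not inside any of the regions above, so it lies outside the cross-section (5.15 mm from the nearest boundary).

outside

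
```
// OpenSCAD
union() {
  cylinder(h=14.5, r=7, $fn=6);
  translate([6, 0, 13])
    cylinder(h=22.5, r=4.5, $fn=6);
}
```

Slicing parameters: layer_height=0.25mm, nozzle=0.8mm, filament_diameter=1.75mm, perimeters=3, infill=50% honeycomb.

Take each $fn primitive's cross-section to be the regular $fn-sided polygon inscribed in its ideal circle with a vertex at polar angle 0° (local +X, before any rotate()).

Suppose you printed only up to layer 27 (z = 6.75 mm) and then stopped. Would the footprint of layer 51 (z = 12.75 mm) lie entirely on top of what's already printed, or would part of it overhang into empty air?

entirely on top

Compare the two slices. At z = 6.75: the cylinder: section is a regular 6-gon, circumradius r=7 (area = (6/2)·7.000²·sin(360°/6) = 127.31 mm²); the cylinder at (6, 0) does not reach this height (z outside [13, 35.5]); Taking the union: only the r=7 cylinder is present, so the union is just that shape — area = 127.31 mm². At z = 12.75: the cylinder: section is a regular 6-gon, circumradius r=7 (area = (6/2)·7.000²·sin(360°/6) = 127.31 mm²); the cylinder at (6, 0) is absent (z outside [13, 35.5]); Taking the union: only the r=7 cylinder is present, so the union is just that shape — area = 127.31 mm². Checking containment: the cross-section at z = 12.75 is a subset of the cross-section at z = 6.75.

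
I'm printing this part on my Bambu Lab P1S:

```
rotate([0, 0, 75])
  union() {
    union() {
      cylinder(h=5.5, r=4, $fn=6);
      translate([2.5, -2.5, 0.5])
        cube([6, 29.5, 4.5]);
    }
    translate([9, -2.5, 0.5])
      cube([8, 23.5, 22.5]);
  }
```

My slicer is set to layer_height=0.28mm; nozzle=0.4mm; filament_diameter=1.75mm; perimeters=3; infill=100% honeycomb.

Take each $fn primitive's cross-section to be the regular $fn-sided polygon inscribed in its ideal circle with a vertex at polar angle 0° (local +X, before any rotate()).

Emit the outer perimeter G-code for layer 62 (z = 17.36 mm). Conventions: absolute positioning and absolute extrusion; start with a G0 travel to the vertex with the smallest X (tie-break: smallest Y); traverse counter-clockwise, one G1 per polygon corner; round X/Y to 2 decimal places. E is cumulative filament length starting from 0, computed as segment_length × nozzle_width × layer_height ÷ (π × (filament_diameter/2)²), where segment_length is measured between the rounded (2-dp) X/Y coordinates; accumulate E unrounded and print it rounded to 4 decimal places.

G0 X-17.96 Y14.13 Z17.36
G1 X4.74 Y8.05 E1.0943
G1 X6.81 Y15.77 E1.4664
G1 X-15.88 Y21.86 E2.5604
G1 X-17.96 Y14.13 E2.9331

At z = 17.36 mm: the cylinder is not intersected at this z (z outside [0, 5.5]); the cube at (2.5, -2.5) is absent (z outside [0.5, 5]); Combining (union): nothing is present at this height; the 8×23.5 cube at (9, -2.5) contributes its full rectangle; Taking the union: only the 8×23.5 cube at (9, -2.5) is present, so the union is just that shape — 1 connected region; (whole slice rotated 75° about Z — lengths, areas and connectivity unchanged). The outline is a single polygon with 4 vertices. Extrusion per mm of travel: 0.4 × 0.28 / (π × 0.875²) = 0.046564. Accumulating E over each segment gives final E = 2.9331.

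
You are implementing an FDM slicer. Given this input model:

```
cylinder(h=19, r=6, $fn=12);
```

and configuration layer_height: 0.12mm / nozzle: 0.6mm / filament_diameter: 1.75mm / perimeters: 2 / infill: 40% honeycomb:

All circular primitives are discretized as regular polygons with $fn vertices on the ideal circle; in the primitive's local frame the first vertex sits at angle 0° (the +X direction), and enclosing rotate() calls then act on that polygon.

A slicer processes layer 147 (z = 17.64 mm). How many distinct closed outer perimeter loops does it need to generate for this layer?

At z = 17.64 mm: the r=6 cylinder contributes a regular 12-gon of circumradius 6. The result has 1 disconnected region.

1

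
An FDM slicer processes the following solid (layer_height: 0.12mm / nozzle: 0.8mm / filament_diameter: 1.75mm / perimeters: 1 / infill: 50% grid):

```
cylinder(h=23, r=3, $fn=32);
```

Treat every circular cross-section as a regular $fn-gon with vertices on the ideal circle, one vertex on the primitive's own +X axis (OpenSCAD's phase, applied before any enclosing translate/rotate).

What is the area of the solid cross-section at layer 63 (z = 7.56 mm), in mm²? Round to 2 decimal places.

At z = 7.56 mm: the r=3 cylinder contributes a regular 32-gon of circumradius 3 (area = (32/2)·3.000²·sin(360°/32) = 28.09 mm²). Overall, the cross-section is a single solid region. Net area = 28.09 mm².

28.09 mm²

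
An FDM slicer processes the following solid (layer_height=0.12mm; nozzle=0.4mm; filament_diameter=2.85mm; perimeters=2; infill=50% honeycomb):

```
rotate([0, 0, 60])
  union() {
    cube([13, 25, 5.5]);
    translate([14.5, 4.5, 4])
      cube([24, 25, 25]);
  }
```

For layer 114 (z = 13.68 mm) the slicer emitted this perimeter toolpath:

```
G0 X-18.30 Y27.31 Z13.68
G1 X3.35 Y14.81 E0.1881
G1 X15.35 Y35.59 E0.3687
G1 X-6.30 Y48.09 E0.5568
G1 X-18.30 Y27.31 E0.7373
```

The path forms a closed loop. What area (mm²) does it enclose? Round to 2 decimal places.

599.89 mm²

Apply the shoelace formula to the sequence of (X, Y) vertices; enclosed area = 599.89 mm².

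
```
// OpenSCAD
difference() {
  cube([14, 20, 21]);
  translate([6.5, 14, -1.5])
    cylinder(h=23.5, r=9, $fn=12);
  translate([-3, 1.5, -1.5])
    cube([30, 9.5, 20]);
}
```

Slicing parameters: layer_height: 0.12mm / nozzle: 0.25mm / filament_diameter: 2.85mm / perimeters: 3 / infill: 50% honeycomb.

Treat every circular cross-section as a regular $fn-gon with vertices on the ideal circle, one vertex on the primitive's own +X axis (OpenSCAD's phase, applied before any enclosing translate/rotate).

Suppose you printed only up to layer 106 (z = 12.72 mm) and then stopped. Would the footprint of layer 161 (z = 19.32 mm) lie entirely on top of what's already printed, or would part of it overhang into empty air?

Compare the two slices. At z = 12.72: the cube is present — its section is the full 14×20 rectangle (area 280.00 mm²); the r=9 cylinder at (6.5, 14) gives a regular 12-gon of circumradius 9 (constant along its height) (area = (12/2)·9.000²·sin(360°/12) = 243.00 mm²); the cube at (-3, 1.5) is present — its section is the full 30×9.5 rectangle (area 285.00 mm²); After the difference (first − rest): starting from the 14×20 cube (280.00 mm²), the r=9 cylinder at (6.5, 14) partially overlaps it — only the 191.30 mm² overlap (of its 243.00 mm²) is removed, clipping the outline; the 30×9.5 cube at (-3, 1.5) partially overlaps it — only the 66.95 mm² overlap (of its 285.00 mm²) is removed, clipping the outline — area = 21.75 mm². At z = 19.32: the cube is present — its section is the full 14×20 rectangle (area 280.00 mm²); the cylinder at (6.5, 14): section is a regular 12-gon, circumradius r=9 (area = (12/2)·9.000²·sin(360°/12) = 243.00 mm²); the cube at (-3, 1.5) does not reach this height (z outside [-1.5, 18.5]); After the difference (first − rest): starting from the 14×20 cube (280.00 mm²), the r=9 cylinder at (6.5, 14) partially overlaps it — only the 191.30 mm² overlap (of its 243.00 mm²) is removed, clipping the outline — area = 88.70 mm². Checking containment: at z = 19.32 the cross-section extends beyond the z = 12.72 cross-section by about 66.95 mm².

part overhangs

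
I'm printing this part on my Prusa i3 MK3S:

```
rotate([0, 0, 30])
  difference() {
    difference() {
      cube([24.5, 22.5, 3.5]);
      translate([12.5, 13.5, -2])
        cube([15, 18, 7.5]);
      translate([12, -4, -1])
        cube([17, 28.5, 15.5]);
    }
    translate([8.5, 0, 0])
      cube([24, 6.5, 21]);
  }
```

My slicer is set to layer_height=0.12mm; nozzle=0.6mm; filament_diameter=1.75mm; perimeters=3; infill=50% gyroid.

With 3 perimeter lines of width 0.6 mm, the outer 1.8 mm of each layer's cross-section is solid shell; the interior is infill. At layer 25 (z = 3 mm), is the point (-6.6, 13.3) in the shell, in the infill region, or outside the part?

shell

At z = 3 mm: the cube is present — its section is the full 24.5×22.5 rectangle; the cube at (12.5, 13.5) (footprint 15×18) is included at this height; the cube at (12, -4) is present — its section is the full 17×28.5 rectangle; Taking the first minus the rest: starting from the 24.5×22.5 cube, the 15×18 cube at (12.5, 13.5) partially overlaps it — only the 108.00 mm² overlap (of its 270.00 mm²) is removed, clipping the outline; the 17×28.5 cube at (12, -4) partially overlaps it — only the 173.25 mm² overlap (of its 484.50 mm²) is removed, clipping the outline — 1 connected region; the 24×6.5 cube at (8.5, 0) contributes its full rectangle; Subtracting the remaining from the first: starting from the result so far, the 24×6.5 cube at (8.5, 0) partially overlaps it — only the 22.75 mm² overlap (of its 156.00 mm²) is removed, clipping the outline — 1 connected region; (rotated 30° about Z; rotation is an isometry so areas/perimeters/island counts are preserved). Overall, the cross-section is a single solid region. Undo the 30° rotation: the query point maps to (0.934, 14.818) in the un-rotated model frame. The nearest boundary edge runs (0.00, 0.00)→(0.00, 22.50); distance from the point to it = 0.93 mm. The point is inside the cross-section, 0.93 mm from the nearest boundary — within the 1.8 mm shell band (3 × 0.6).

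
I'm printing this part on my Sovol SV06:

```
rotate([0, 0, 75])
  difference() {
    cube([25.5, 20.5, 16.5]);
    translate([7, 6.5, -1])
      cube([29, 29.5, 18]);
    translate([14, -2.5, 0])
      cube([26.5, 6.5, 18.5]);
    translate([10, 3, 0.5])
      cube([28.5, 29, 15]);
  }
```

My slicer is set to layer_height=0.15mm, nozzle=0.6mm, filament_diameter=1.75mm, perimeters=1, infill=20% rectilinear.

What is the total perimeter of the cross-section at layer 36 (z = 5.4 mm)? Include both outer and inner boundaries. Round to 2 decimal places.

69.00 mm

At z = 5.4 mm: the 25.5×20.5 cube contributes its full rectangle (perimeter 92.00 mm); the cube at (7, 6.5) is present — its section is the full 29×29.5 rectangle (perimeter 117.00 mm); the cube at (14, -2.5) is present — its section is the full 26.5×6.5 rectangle (perimeter 66.00 mm); the 28.5×29 cube at (10, 3) contributes its full rectangle (perimeter 115.00 mm); After the difference (first − rest): starting from the 25.5×20.5 cube, the 29×29.5 cube at (7, 6.5) partially overlaps it — only the 259.00 mm² overlap (of its 855.50 mm²) is removed, clipping the outline; the 26.5×6.5 cube at (14, -2.5) partially overlaps it — only the 46.00 mm² overlap (of its 172.25 mm²) is removed, clipping the outline; the 28.5×29 cube at (10, 3) partially overlaps it — only the 42.75 mm² overlap (of its 826.50 mm²) is removed, clipping the outline — boundary = 69.00 mm; (whole slice rotated 75° about Z — lengths, areas and connectivity unchanged). Overall, the cross-section is a single solid region. Total boundary length (outer) = 69.00 mm.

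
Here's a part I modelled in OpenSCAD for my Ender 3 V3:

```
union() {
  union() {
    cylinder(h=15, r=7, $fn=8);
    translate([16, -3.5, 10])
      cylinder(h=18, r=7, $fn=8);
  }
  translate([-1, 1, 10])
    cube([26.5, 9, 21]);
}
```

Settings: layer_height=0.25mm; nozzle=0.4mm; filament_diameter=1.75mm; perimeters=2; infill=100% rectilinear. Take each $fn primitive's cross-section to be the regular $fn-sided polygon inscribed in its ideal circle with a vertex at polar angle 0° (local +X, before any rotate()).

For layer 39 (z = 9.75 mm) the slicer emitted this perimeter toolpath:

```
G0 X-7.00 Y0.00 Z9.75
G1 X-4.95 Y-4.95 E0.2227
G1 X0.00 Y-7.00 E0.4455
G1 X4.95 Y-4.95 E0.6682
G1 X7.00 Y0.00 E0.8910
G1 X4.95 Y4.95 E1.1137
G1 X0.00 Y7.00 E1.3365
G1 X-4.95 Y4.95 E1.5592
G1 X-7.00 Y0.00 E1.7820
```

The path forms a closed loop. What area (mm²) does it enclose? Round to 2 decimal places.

138.60 mm²

Apply the shoelace formula to the sequence of (X, Y) vertices; enclosed area = 138.60 mm².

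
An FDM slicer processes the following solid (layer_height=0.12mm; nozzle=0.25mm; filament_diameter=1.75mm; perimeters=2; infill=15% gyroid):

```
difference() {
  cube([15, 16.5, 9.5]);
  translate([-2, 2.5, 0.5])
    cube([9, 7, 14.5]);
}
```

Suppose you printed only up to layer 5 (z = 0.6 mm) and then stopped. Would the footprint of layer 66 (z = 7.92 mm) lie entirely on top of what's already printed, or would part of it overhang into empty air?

entirely on top

Compare the two slices. At z = 0.6: the cube (footprint 15×16.5) is included at this height (area 247.50 mm²); the cube at (-2, 2.5) is present — its section is the full 9×7 rectangle (area 63.00 mm²); Taking the first minus the rest: starting from the 15×16.5 cube (247.50 mm²), the 9×7 cube at (-2, 2.5) partially overlaps it — only the 49.00 mm² overlap (of its 63.00 mm²) is removed, clipping the outline — area = 198.50 mm². At z = 7.92: the cube (footprint 15×16.5) is included at this height (area 247.50 mm²); the cube at (-2, 2.5) is present — its section is the full 9×7 rectangle (area 63.00 mm²); Taking the first minus the rest: starting from the 15×16.5 cube (247.50 mm²), the 9×7 cube at (-2, 2.5) partially overlaps it — only the 49.00 mm² overlap (of its 63.00 mm²) is removed, clipping the outline — area = 198.50 mm². Checking containment: the cross-section at z = 7.92 is a subset of the cross-section at z = 0.6.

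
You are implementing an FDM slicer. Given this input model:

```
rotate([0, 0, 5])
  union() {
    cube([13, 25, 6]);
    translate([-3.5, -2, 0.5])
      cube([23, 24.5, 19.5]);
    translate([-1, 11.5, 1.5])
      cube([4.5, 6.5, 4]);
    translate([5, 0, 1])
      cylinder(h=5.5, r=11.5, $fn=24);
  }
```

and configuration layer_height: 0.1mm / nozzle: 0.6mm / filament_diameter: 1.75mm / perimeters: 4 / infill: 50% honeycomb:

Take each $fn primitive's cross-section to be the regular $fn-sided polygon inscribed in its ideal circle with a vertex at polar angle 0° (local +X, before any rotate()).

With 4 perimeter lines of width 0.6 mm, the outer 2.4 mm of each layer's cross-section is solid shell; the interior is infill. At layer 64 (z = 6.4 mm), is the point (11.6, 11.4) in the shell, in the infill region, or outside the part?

infill

At z = 6.4 mm: the cube is not intersected at this z (z outside [0, 6]); the 23×24.5 cube at (-3.5, -2) contributes its full rectangle; the cube at (-1, 11.5) does not reach this height (z outside [1.5, 5.5]); the cylinder at (5, 0): section is a regular 24-gon, circumradius r=11.5; Combining (union): the regions partially overlap (shared area 229.74 mm²), so overlapping operands fuse into one piece — 1 connected region; (whole slice rotated 5° about Z — lengths, areas and connectivity unchanged). Overall, the cross-section is a single solid region. Undo the 5° rotation: the query point maps to (12.549, 10.346) in the un-rotated model frame. The nearest boundary edge runs (19.50, 22.50)→(19.50, -2.00); distance from the point to it = 6.95 mm. The point is inside the cross-section and 6.95 mm from the nearest boundary — more than the 2.4 mm shell width (4 × 0.6), so it's in the infill interior.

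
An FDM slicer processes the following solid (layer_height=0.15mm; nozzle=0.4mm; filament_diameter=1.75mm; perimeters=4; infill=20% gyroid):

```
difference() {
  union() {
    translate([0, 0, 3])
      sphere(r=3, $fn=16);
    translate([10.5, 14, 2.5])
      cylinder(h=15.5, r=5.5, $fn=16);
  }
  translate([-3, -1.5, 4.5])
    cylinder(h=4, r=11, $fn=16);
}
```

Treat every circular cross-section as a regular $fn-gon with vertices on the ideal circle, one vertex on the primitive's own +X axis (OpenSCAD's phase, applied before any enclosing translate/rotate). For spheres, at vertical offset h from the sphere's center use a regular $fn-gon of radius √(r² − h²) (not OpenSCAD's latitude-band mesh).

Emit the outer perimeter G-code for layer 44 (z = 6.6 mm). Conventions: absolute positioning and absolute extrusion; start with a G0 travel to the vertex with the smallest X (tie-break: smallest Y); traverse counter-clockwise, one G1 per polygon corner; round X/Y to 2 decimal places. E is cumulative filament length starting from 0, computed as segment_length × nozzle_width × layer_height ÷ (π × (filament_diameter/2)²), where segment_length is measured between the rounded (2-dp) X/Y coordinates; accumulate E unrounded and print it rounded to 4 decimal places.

G0 X5.00 Y14.00 Z6.60
G1 X5.42 Y11.90 E0.0534
G1 X6.61 Y10.11 E0.1070
G1 X8.40 Y8.92 E0.1607
G1 X10.50 Y8.50 E0.2141
G1 X12.60 Y8.92 E0.2675
G1 X14.39 Y10.11 E0.3211
G1 X15.58 Y11.90 E0.3747
G1 X16.00 Y14.00 E0.4282
G1 X15.58 Y16.10 E0.4816
G1 X14.39 Y17.89 E0.5352
G1 X12.60 Y19.08 E0.5888
G1 X10.50 Y19.50 E0.6422
G1 X8.40 Y19.08 E0.6957
G1 X6.61 Y17.89 E0.7493
G1 X5.42 Y16.10 E0.8029
G1 X5.00 Y14.00 E0.8563

At z = 6.6 mm: the sphere is not intersected at this z (|z−center|=3.600 > r=3); the r=5.5 cylinder at (10.5, 14) contributes a regular 16-gon of circumradius 5.5; Taking the union: only the r=5.5 cylinder at (10.5, 14) is present, so the union is just that shape — 1 connected region; the r=11 cylinder at (-3, -1.5) gives a regular 16-gon of circumradius 11 (constant along its height); Taking the first minus the rest: starting from that combined region, the r=11 cylinder at (-3, -1.5) misses the remaining region (no effect) — 1 connected region. The outline is a single polygon with 16 vertices. Extrusion per mm of travel: 0.4 × 0.15 / (π × 0.875²) = 0.024945. Accumulating E over each segment gives final E = 0.8563.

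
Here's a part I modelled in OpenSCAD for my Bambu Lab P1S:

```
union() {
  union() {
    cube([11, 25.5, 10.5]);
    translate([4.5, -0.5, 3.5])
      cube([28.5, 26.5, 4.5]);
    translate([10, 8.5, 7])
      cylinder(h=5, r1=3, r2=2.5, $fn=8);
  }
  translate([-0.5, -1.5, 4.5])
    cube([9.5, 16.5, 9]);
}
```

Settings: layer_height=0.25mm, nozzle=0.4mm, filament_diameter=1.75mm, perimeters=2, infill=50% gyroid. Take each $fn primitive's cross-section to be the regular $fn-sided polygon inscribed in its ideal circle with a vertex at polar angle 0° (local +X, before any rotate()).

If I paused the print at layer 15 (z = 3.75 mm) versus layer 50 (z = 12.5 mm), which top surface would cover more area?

Layer 15 (z = 3.75): the cube is present — its section is the full 11×25.5 rectangle (area 280.50 mm²); the cube at (4.5, -0.5) (footprint 28.5×26.5) is included at this height (area 755.25 mm²); the cone at (10, 8.5) is absent (z outside [7, 12]); Taking the union: the regions partially overlap — summed areas 1035.75 mm² minus the doubly-counted overlap 165.75 mm² gives 870.00 mm² — area = 870.00 mm²; the cube at (-0.5, -1.5) is absent (z outside [4.5, 13.5]); Combining (union): only that combined region is present, so the union is just that shape — area = 870.00 mm². So its area = 870.00 mm². Layer 50 (z = 12.5): the cube is not intersected at this z (z outside [0, 10.5]); the cube at (4.5, -0.5) is absent (z outside [3.5, 8]); the cone at (10, 8.5) is absent (z outside [7, 12]); Taking the union: nothing is present at this height; the 9.5×16.5 cube at (-0.5, -1.5) contributes its full rectangle (area 156.75 mm²); Combining (union): only the 9.5×16.5 cube at (-0.5, -1.5) is present, so the union is just that shape — area = 156.75 mm². So its area = 156.75 mm². Layer 15 is larger (870.00 vs 156.75 mm²).

layer 15 (z = 3.75 mm)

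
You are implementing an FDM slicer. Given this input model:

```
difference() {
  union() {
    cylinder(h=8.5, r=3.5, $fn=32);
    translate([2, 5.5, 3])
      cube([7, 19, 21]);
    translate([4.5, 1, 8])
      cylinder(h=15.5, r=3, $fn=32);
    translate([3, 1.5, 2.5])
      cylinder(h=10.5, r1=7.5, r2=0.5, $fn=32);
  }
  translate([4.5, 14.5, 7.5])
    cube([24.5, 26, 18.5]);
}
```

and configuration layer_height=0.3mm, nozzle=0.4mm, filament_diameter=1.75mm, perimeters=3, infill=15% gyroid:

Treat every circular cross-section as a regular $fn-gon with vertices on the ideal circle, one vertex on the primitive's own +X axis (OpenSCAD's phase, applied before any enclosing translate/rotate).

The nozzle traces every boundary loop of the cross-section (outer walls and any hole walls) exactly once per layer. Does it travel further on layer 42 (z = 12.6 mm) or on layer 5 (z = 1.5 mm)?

layer 42 (z = 12.6 mm)

Layer 42 (z = 12.6): the cylinder is absent (z outside [0, 8.5]); the cube at (2, 5.5) is present — its section is the full 7×19 rectangle (perimeter 52.00 mm); the cylinder at (4.5, 1): section is a regular 32-gon, circumradius r=3 (perimeter = 2·32·3.000·sin(180°/32) = 18.82 mm); the cone at (3, 1.5): at t=0.962 of its height the radius interpolates to r₁+(r₂−r₁)t = 0.767, giving a regular 32-gon of that circumradius (perimeter = 2·32·0.767·sin(180°/32) = 4.81 mm); Taking the union: the regions partially overlap (shared area 1.83 mm²), so the edge portions inside another operand are dropped and the merged outline is re-measured after clipping — boundary = 70.82 mm; the cube at (4.5, 14.5) is present — its section is the full 24.5×26 rectangle (perimeter 101.00 mm); Subtracting the remaining from the first: starting from that combined region, the 24.5×26 cube at (4.5, 14.5) partially overlaps it — only the 45.00 mm² overlap (of its 637.00 mm²) is removed, clipping the outline — boundary = 70.82 mm. So its perimeter = 70.82 mm. Layer 5 (z = 1.5): the r=3.5 cylinder gives a regular 32-gon of circumradius 3.5 (constant along its height) (perimeter = 2·32·3.500·sin(180°/32) = 21.96 mm); the cube at (2, 5.5) does not reach this height (z outside [3, 24]); the cylinder at (4.5, 1) is not intersected at this z (z outside [8, 23.5]); the cone at (3, 1.5) is not intersected at this z (z outside [2.5, 13]); Merging all regions: only the r=3.5 cylinder is present, so the union is just that shape — boundary = 21.96 mm; the cube at (4.5, 14.5) is absent (z outside [7.5, 26]); After the difference (first − rest): none of the subtracted shapes is present at this height, so that combined region is unchanged — boundary = 21.96 mm. So its perimeter = 21.96 mm. Layer 42 is larger (70.82 vs 21.96 mm).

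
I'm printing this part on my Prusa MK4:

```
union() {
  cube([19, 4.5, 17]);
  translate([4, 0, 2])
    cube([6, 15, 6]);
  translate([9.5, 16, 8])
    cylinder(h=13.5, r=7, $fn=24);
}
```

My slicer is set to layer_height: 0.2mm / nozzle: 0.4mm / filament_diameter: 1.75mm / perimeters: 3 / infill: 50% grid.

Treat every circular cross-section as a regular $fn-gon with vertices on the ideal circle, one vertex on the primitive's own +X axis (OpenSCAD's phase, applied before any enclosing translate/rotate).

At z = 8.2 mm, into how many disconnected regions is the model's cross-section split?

2

At z = 8.2 mm: the cube (footprint 19×4.5) is included at this height; the cube at (4, 0) is not intersected at this z (z outside [2, 8]); the r=7 cylinder at (9.5, 16) contributes a regular 24-gon of circumradius 7; Merging all regions: the 2 present regions are separate (no shared area or edge), so areas and boundary lengths simply add and each stays a separate island — 2 connected regions. The result has 2 disconnected regions.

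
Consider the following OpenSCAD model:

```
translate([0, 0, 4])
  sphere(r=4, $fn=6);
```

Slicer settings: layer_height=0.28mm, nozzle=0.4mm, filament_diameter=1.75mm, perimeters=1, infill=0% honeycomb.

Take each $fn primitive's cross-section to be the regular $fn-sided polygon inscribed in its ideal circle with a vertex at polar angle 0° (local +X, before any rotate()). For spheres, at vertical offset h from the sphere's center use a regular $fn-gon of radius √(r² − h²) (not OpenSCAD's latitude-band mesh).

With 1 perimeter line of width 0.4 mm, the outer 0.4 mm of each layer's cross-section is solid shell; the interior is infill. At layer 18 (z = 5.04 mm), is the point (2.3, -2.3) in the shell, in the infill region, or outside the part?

At z = 5.04 mm: the sphere: section is a regular 6-gon, circumradius = √(r²−h²) = √(4²−1.04²) = 3.862. Overall, the cross-section is a single solid region. The nearest boundary edge runs (1.93, -3.34)→(3.86, 0.00); distance from the point to it = 0.20 mm. The point is inside the cross-section, 0.20 mm from the nearest boundary — within the 0.4 mm shell band (1 × 0.4).

shell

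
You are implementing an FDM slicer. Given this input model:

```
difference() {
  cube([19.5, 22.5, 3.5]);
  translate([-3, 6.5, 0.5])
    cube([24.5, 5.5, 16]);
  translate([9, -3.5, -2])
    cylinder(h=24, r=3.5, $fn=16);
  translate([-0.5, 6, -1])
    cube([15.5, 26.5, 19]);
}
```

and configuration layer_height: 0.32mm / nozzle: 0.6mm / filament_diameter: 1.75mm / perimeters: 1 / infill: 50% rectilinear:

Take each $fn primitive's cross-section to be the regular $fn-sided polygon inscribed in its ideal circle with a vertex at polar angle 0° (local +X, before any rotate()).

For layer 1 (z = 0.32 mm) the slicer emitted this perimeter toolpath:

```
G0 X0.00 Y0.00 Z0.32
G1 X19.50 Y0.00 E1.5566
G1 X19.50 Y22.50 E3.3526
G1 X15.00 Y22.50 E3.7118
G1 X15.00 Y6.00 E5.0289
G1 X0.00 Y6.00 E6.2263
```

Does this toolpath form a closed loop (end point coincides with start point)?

no

Start point (G0): (0.00, 0.00). End point (last G1): the path does not return to the start — open.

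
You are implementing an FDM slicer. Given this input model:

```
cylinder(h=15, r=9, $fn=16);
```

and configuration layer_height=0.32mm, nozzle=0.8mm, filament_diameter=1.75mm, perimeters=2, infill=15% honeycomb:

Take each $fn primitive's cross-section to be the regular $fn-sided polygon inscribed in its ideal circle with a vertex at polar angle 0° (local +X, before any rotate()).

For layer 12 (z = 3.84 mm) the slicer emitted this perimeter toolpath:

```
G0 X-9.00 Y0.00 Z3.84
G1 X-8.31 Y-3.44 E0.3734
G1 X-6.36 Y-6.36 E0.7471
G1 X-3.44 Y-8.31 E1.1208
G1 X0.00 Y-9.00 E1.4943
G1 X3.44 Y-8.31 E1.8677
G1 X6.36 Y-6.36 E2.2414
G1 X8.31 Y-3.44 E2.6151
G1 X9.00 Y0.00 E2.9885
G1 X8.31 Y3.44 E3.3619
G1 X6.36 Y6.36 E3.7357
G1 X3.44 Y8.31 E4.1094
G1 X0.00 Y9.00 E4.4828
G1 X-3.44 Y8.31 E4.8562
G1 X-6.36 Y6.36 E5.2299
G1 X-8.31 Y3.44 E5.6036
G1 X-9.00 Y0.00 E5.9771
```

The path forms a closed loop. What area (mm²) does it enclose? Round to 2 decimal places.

247.73 mm²

Apply the shoelace formula to the sequence of (X, Y) vertices; enclosed area = 247.73 mm².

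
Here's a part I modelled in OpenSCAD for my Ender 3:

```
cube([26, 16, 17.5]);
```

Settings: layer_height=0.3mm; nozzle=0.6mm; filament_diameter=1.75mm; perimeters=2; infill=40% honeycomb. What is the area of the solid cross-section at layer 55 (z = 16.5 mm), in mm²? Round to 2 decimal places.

416.00 mm²

At z = 16.5 mm: the cube is present — its section is the full 26×16 rectangle (area 416.00 mm²). Overall, the cross-section is a single solid region. Net area = 416.00 mm².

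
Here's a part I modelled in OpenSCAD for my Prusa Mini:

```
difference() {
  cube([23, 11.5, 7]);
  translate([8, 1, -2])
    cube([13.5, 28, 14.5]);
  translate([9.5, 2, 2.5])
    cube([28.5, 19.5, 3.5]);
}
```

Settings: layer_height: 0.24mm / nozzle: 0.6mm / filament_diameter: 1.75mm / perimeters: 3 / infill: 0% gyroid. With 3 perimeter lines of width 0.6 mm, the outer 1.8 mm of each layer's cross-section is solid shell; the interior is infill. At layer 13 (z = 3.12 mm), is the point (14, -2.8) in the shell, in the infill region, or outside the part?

At z = 3.12 mm: the cube is present — its section is the full 23×11.5 rectangle; the 13.5×28 cube at (8, 1) contributes its full rectangle; the 28.5×19.5 cube at (9.5, 2) contributes its full rectangle; After the difference (first − rest): starting from the 23×11.5 cube, the 13.5×28 cube at (8, 1) partially overlaps it — only the 141.75 mm² overlap (of its 378.00 mm²) is removed, clipping the outline; the 28.5×19.5 cube at (9.5, 2) partially overlaps it — only the 14.25 mm² overlap (of its 555.75 mm²) is removed, clipping the outline — 1 connected region. Overall, the cross-section is a single solid region. The nearest boundary edge runs (23.00, 0.00)→(0.00, 0.00); distance from the point to it = 2.80 mm. The point is not inside any of the regions above, so it lies outside the cross-section (2.80 mm from the nearest boundary).

outside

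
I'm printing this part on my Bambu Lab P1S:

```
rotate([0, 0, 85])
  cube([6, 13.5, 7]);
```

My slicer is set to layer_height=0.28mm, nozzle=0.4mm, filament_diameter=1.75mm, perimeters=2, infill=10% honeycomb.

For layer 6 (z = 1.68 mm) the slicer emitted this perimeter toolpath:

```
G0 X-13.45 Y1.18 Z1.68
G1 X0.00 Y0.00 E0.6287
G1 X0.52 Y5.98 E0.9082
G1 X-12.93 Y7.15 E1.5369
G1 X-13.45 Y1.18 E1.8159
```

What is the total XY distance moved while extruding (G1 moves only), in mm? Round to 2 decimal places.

39.00 mm

Sum the Euclidean lengths of each G1 segment: total = 39.00 mm.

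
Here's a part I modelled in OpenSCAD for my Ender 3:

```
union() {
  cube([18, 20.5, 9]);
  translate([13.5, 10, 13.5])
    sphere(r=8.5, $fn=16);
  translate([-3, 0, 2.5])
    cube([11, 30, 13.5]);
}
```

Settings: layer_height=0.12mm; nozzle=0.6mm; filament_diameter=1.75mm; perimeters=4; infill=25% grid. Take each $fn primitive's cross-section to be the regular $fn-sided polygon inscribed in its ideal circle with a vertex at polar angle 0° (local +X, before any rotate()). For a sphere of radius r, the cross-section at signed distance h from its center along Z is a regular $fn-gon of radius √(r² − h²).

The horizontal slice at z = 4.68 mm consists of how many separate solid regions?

At z = 4.68 mm: the 18×20.5 cube contributes its full rectangle; the sphere at (13.5, 10) does not reach this height (|z−center|=8.820 > r=8.5); the cube at (-3, 0) is present — its section is the full 11×30 rectangle; Taking the union: the regions partially overlap (shared area 164.00 mm²), so overlapping operands fuse into one piece — 1 connected region. The result has 1 disconnected region.

1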